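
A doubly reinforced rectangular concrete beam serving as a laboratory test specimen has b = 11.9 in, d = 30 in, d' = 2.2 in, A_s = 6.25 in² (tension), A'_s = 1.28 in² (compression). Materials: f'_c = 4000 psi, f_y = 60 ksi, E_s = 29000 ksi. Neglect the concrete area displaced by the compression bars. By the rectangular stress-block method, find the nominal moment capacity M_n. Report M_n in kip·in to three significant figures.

Assume both steels yield.
a = (A_s − A'_s) f_y/(0.85 f'_c b) = (6.25 − 1.28) × 60/(0.85 × 4 × 11.9) = 7.370 in.
c = a/β₁ = 7.370/0.85 = 8.671 in; ε'_s = 0.003(c − d')/c = 0.0022 ≥ ε_y = 0.0021, so the compression steel yields.
M_n = (A_s − A'_s) f_y (d − a/2) + A'_s f_y (d − d') = 298.2 × (30 − 3.685) + 76.8 × (30 − 2.2) = 7847.1 + 2135.0 = 9982.1 kip·in.

M_n ≈ 9980 kip·in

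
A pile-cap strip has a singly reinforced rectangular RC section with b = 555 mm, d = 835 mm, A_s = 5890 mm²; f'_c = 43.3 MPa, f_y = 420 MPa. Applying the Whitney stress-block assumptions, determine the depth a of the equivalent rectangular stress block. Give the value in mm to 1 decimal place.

T = A_s f_y = 5890 × 420 = 2473800 N = 2473.8 kN.
Setting C = 0.85 f'_c a b equal to T: a = 2473800/(0.85 × 43.3 × 555) = 121.1 mm.

a ≈ 121.1 mm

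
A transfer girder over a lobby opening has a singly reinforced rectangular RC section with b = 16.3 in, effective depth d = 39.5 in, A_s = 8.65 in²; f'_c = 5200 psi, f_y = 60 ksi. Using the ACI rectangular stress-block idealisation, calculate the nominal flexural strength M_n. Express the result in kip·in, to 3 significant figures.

T = A_s f_y = 8.65 × 60 = 519 kips.
a = T/(0.85 f'_c b) = 519/(0.85 × 5.2 × 16.3) = 7.204 in.
M_n = T(d − a/2) = 519 × (39.5 − 3.602) = 18631.1 kip·in.

M_n ≈ 18600 kip·in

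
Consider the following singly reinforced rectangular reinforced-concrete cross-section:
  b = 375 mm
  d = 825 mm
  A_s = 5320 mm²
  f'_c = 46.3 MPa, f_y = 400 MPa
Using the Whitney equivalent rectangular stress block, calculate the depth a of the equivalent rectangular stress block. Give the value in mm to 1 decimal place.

T = A_s f_y = 5320 × 400 = 2128000 N = 2128 kN.
Setting C = 0.85 f'_c a b equal to T: a = 2128000/(0.85 × 46.3 × 375) = 144.2 mm.

a ≈ 144.2 mm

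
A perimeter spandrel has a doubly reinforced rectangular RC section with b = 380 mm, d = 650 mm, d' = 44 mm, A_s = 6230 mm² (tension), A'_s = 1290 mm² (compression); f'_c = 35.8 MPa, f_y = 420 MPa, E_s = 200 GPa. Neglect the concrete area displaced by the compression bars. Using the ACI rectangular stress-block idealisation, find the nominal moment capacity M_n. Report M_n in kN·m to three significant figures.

M_n ≈ 1490 kN·m

Assume both tension and compression steel yield.
Net tension couple steel: A_s − A'_s = 4940 mm².
a = (A_s − A'_s) f_y / (0.85 f'_c b) = 2074800/(0.85 × 35.8 × 380) = 179.43 mm.
c = a/β₁ = 179.43/0.794 = 225.98 mm; ε'_s = 0.003(c − d')/c = 0.0024 ≥ f_y/E_s = 0.0021, so compression steel does yield.
M_n = (A_s − A'_s) f_y (d − a/2) + A'_s f_y (d − d') = [2074800 × (650 − 89.715) + 541800 × (650 − 44)] × 10⁻⁶ = 1162.48 + 328.33 = 1490.81 kN·m.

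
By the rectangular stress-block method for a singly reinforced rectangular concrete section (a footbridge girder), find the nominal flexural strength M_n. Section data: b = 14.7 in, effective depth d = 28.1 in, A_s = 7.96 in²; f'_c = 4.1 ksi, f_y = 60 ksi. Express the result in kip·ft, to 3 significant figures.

M_n ≈ 933 kip·ft

T = A_s f_y = 7.96 × 60 = 477.6 kips.
a = T/(0.85 f'_c b) = 477.6/(0.85 × 4.1 × 14.7) = 9.323 in.
M_n = T(d − a/2) = 477.6 × (28.1 − 4.6615) = 11194.2 kip·in = 11194.2/12 = 932.85 kip·ft.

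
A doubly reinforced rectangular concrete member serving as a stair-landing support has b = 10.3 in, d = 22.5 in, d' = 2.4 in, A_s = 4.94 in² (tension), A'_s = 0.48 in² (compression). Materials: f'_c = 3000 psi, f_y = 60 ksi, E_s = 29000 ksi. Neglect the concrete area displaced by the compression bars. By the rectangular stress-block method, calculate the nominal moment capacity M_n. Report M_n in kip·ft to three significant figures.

M_n ≈ 436 kip·ft

Assume both steels yield.
a = (A_s − A'_s) f_y/(0.85 f'_c b) = (4.94 − 0.48) × 60/(0.85 × 3 × 10.3) = 10.188 in.
c = a/β₁ = 10.188/0.85 = 11.986 in; ε'_s = 0.003(c − d')/c = 0.0024 ≥ ε_y = 0.0021, so the compression steel yields.
M_n = (A_s − A'_s) f_y (d − a/2) + A'_s f_y (d − d') = 267.6 × (22.5 − 5.094) + 28.8 × (22.5 − 2.4) = 4657.8 + 578.9 = 5236.7 kip·in = 5236.7/12 = 436.39 kip·ft.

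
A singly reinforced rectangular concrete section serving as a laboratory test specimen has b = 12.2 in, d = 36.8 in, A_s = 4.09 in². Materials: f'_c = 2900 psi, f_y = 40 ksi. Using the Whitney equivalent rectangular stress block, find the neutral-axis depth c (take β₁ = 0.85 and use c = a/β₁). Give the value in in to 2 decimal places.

T = A_s f_y = 4.09 × 40 = 163.6 kips.
a = T/(0.85 f'_c b) = 163.6/(0.85 × 2.9 × 12.2) = 5.4401 in.
With β₁ = 0.85, c = a/β₁ = 5.4401/0.85 = 6.40 in.

c ≈ 6.40 in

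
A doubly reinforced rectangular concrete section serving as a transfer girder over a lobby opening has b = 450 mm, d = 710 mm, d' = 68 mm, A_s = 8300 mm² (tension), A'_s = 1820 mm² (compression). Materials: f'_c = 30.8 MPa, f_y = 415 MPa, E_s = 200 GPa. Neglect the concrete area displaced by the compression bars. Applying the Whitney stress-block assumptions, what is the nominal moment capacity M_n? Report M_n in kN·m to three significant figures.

M_n ≈ 2090 kN·m

Assume both tension and compression steel yield.
Net tension couple steel: A_s − A'_s = 6480 mm².
a = (A_s − A'_s) f_y / (0.85 f'_c b) = 2689200/(0.85 × 30.8 × 450) = 228.27 mm.
c = a/β₁ = 228.27/0.83 = 275.02 mm; ε'_s = 0.003(c − d')/c = 0.0023 ≥ f_y/E_s = 0.0021, so compression steel does yield.
M_n = (A_s − A'_s) f_y (d − a/2) + A'_s f_y (d − d') = [2689200 × (710 − 114.135) + 755300 × (710 − 68)] × 10⁻⁶ = 1602.40 + 484.90 = 2087.30 kN·m.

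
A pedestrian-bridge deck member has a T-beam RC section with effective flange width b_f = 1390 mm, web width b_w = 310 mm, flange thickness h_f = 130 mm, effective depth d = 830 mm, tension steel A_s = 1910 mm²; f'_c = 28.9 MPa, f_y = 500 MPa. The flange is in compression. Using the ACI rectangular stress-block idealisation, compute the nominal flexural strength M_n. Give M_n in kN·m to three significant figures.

M_n ≈ 779 kN·m

Tension: T = A_s f_y = 1910 × 500 = 955000 N.
Try a within the flange: a = T/(0.85 f'_c b_f) = 955000/(0.85 × 28.9 × 1390) = 27.97 mm.
Since a = 27.97 ≤ h_f = 130 mm, the stress block lies entirely in the flange; analyse as a rectangular beam of width b_f.
M_n = T(d − a/2) = 955000 × (830 − 13.985) = 779.29 × 10⁶ N·mm.
M_n = 779.29 kN·m.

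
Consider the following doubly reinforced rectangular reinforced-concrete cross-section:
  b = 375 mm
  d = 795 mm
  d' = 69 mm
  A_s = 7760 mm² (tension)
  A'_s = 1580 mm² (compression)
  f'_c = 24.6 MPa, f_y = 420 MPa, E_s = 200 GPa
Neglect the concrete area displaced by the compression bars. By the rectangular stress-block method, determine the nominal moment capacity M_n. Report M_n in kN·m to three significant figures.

Assume both tension and compression steel yield.
Net tension couple steel: A_s − A'_s = 6180 mm².
a = (A_s − A'_s) f_y / (0.85 f'_c b) = 2595600/(0.85 × 24.6 × 375) = 331.02 mm.
c = a/β₁ = 331.02/0.85 = 389.44 mm; ε'_s = 0.003(c − d')/c = 0.0025 ≥ f_y/E_s = 0.0021, so compression steel does yield.
M_n = (A_s − A'_s) f_y (d − a/2) + A'_s f_y (d − d') = [2595600 × (795 − 165.51) + 663600 × (795 − 69)] × 10⁻⁶ = 1633.90 + 481.77 = 2115.67 kN·m.

M_n ≈ 2120 kN·m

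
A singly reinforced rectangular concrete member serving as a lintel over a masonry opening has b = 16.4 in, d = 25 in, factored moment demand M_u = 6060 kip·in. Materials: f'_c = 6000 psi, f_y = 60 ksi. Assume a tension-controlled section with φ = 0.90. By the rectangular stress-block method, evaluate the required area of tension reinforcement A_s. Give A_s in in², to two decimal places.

M_n = M_u/φ = 6060/0.90 = 6733.33 kip·in.
From M_n = 0.85 f'_c a b (d − a/2):
a = d − √(d² − 2M_n/(0.85 f'_c b)) = 25 − √(25² − 2 × 6733.33/(0.85 × 6 × 16.4)) = 3.460 in.
A_s = 0.85 f'_c a b / f_y = 0.85 × 6 × 3.460 × 16.4 / 60 = 4.823 in².

A_s ≈ 4.82 in²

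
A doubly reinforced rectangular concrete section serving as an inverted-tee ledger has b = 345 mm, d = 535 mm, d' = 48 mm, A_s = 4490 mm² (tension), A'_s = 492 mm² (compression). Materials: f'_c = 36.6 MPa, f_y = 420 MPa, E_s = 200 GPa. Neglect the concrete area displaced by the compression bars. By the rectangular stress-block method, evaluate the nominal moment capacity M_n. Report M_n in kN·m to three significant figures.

M_n ≈ 868 kN·m

Assume both tension and compression steel yield.
Net tension couple steel: A_s − A'_s = 3998 mm².
a = (A_s − A'_s) f_y / (0.85 f'_c b) = 1679160/(0.85 × 36.6 × 345) = 156.45 mm.
c = a/β₁ = 156.45/0.789 = 198.29 mm; ε'_s = 0.003(c − d')/c = 0.0023 ≥ f_y/E_s = 0.0021, so compression steel does yield.
M_n = (A_s − A'_s) f_y (d − a/2) + A'_s f_y (d − d') = [1679160 × (535 − 78.225) + 206640 × (535 − 48)] × 10⁻⁶ = 767.00 + 100.63 = 867.63 kN·m.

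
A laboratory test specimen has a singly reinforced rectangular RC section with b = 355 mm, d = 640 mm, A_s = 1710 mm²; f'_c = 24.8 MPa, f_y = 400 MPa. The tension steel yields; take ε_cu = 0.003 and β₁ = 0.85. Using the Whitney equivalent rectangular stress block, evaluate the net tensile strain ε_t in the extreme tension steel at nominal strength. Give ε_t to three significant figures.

ε_t ≈ 0.0149

a = A_s f_y/(0.85 f'_c b) = 91.40 mm.
β₁ = 0.85, so c = a/β₁ = 91.40/0.85 = 107.53 mm.
From the linear strain diagram with ε_cu = 0.003: ε_t = 0.003 (d − c)/c = 0.003 × (640 − 107.53)/107.53 = 0.0149.
Since ε_t ≥ 0.005, the section is tension-controlled.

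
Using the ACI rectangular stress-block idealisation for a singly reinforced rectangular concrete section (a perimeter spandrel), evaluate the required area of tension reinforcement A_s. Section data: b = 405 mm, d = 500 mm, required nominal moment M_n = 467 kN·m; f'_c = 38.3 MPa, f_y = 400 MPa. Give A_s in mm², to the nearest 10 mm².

A_s ≈ 2530 mm²

With M_n = 0.85 f'_c a b (d − a/2), solve the quadratic for a:
a = d − √(d² − 2M_n/(0.85 f'_c b)) = 500 − √(500² − 2 × 467×10⁶/(0.85 × 38.3 × 405)) = 76.73 mm.
A_s = 0.85 f'_c a b / f_y = 0.85 × 38.3 × 76.73 × 405 / 400 = 2529.2 mm².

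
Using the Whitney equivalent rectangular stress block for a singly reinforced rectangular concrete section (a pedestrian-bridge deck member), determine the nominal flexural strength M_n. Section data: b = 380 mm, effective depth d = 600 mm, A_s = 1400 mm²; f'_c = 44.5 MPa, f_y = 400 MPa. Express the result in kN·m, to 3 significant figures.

T = A_s f_y = 1400 × 400 = 560000 N = 560 kN.
From C = T: a = T/(0.85 f'_c b) = 560000/(0.85 × 44.5 × 380) = 38.96 mm.
M_n = T(d − a/2) = 560 kN × (600 − 19.48) mm = 325.09 kN·m.

M_n ≈ 325 kN·m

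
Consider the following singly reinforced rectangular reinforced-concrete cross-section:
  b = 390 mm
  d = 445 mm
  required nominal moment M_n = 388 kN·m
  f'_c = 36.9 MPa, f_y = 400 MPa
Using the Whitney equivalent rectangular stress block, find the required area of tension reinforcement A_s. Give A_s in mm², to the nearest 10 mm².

A_s ≈ 2390 mm²

With M_n = 0.85 f'_c a b (d − a/2), solve the quadratic for a:
a = d − √(d² − 2M_n/(0.85 f'_c b)) = 445 − √(445² − 2 × 388×10⁶/(0.85 × 36.9 × 390)) = 78.14 mm.
A_s = 0.85 f'_c a b / f_y = 0.85 × 36.9 × 78.14 × 390 / 400 = 2389.6 mm².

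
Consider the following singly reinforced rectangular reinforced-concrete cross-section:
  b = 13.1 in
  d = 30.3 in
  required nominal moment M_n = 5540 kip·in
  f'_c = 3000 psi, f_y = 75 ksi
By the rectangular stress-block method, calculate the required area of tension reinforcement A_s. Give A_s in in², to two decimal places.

A_s ≈ 2.71 in²

From M_n = 0.85 f'_c a b (d − a/2):
a = d − √(d² − 2M_n/(0.85 f'_c b)) = 30.3 − √(30.3² − 2 × 5540/(0.85 × 3 × 13.1)) = 6.084 in.
A_s = 0.85 f'_c a b / f_y = 0.85 × 3 × 6.084 × 13.1 / 75 = 2.710 in².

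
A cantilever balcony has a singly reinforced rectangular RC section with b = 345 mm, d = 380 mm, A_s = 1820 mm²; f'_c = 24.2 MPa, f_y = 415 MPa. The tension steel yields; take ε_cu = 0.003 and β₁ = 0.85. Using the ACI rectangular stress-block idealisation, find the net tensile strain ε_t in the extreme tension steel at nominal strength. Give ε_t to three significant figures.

a = A_s f_y/(0.85 f'_c b) = 106.43 mm.
β₁ = 0.85, so c = a/β₁ = 106.43/0.85 = 125.21 mm.
From the linear strain diagram with ε_cu = 0.003: ε_t = 0.003 (d − c)/c = 0.003 × (380 − 125.21)/125.21 = 0.00610.
Since ε_t ≥ 0.005, the section is tension-controlled.

ε_t ≈ 0.00610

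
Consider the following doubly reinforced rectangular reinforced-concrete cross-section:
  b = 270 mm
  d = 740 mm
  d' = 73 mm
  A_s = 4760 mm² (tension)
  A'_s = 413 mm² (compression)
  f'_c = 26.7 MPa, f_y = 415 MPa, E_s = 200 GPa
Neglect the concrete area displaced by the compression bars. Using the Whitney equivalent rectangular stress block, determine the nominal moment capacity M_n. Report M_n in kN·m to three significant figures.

M_n ≈ 1180 kN·m

Assume both tension and compression steel yield.
Net tension couple steel: A_s − A'_s = 4347 mm².
a = (A_s − A'_s) f_y / (0.85 f'_c b) = 1804005/(0.85 × 26.7 × 270) = 294.40 mm.
c = a/β₁ = 294.40/0.85 = 346.35 mm; ε'_s = 0.003(c − d')/c = 0.0024 ≥ f_y/E_s = 0.0021, so compression steel does yield.
M_n = (A_s − A'_s) f_y (d − a/2) + A'_s f_y (d − d') = [1804005 × (740 − 147.2) + 171395 × (740 − 73)] × 10⁻⁶ = 1069.41 + 114.32 = 1183.73 kN·m.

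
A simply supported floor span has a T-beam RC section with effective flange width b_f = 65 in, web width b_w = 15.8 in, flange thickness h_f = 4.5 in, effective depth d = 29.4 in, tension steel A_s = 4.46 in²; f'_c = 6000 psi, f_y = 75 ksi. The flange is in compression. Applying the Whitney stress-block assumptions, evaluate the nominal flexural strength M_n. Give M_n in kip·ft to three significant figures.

Tension: T = A_s f_y = 4.46 × 75 = 334.5 kips.
Try a within the flange: a = T/(0.85 f'_c b_f) = 334.5/(0.85 × 6 × 65) = 1.009 in.
Since a = 1.009 ≤ h_f = 4.5 in, the stress block lies entirely in the flange; analyse as a rectangular beam of width b_f.
M_n = T(d − a/2) = 334.5 × (29.4 − 0.5045) = 9665.5 kip·in.
M_n = 9665.5/12 = 805.46 kip·ft.

M_n ≈ 805 kip·ft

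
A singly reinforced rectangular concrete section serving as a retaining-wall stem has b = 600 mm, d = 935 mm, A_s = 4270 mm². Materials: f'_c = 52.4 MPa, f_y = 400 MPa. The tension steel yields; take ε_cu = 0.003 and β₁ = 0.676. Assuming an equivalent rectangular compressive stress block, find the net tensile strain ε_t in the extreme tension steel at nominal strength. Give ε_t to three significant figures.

ε_t ≈ 0.0267

a = A_s f_y/(0.85 f'_c b) = 63.91 mm.
β₁ = 0.676, so c = a/β₁ = 63.91/0.676 = 94.54 mm.
From the linear strain diagram with ε_cu = 0.003: ε_t = 0.003 (d − c)/c = 0.003 × (935 − 94.54)/94.54 = 0.0267.
Since ε_t ≥ 0.005, the section is tension-controlled.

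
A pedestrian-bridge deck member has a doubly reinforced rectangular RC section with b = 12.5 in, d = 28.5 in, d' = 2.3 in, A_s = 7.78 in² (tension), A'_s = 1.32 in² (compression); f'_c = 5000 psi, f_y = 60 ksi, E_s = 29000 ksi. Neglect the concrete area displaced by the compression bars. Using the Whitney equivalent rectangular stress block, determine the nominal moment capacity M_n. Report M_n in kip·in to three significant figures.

Assume both steels yield.
a = (A_s − A'_s) f_y/(0.85 f'_c b) = (7.78 − 1.32) × 60/(0.85 × 5 × 12.5) = 7.296 in.
c = a/β₁ = 7.296/0.8 = 9.120 in; ε'_s = 0.003(c − d')/c = 0.0022 ≥ ε_y = 0.0021, so the compression steel yields.
M_n = (A_s − A'_s) f_y (d − a/2) + A'_s f_y (d − d') = 387.6 × (28.5 − 3.648) + 79.2 × (28.5 − 2.3) = 9632.6 + 2075.0 = 11707.6 kip·in.

M_n ≈ 11700 kip·in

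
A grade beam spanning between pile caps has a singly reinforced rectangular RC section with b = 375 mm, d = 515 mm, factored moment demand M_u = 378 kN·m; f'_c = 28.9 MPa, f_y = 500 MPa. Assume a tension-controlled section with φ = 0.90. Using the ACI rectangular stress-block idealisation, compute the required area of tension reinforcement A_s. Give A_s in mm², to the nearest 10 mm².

A_s ≈ 1800 mm²

M_n = M_u/φ = 378/0.90 = 420 kN·m.
With M_n = 0.85 f'_c a b (d − a/2), solve the quadratic for a:
a = d − √(d² − 2M_n/(0.85 f'_c b)) = 515 − √(515² − 2 × 420×10⁶/(0.85 × 28.9 × 375)) = 97.82 mm.
A_s = 0.85 f'_c a b / f_y = 0.85 × 28.9 × 97.82 × 375 / 500 = 1802.2 mm².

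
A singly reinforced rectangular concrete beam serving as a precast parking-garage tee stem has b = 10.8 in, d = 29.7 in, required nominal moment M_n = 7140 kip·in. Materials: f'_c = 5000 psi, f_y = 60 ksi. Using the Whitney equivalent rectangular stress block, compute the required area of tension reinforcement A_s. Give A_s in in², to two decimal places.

From M_n = 0.85 f'_c a b (d − a/2):
a = d − √(d² − 2M_n/(0.85 f'_c b)) = 29.7 − √(29.7² − 2 × 7140/(0.85 × 5 × 10.8)) = 5.805 in.
A_s = 0.85 f'_c a b / f_y = 0.85 × 5 × 5.805 × 10.8 / 60 = 4.441 in².

A_s ≈ 4.44 in²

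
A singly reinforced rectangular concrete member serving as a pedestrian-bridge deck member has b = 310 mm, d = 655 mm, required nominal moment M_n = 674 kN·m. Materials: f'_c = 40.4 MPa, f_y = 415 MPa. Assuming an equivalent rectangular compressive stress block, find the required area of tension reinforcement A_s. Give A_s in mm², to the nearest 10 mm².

A_s ≈ 2700 mm²

With M_n = 0.85 f'_c a b (d − a/2), solve the quadratic for a:
a = d − √(d² − 2M_n/(0.85 f'_c b)) = 655 − √(655² − 2 × 674×10⁶/(0.85 × 40.4 × 310)) = 105.09 mm.
A_s = 0.85 f'_c a b / f_y = 0.85 × 40.4 × 105.09 × 310 / 415 = 2695.7 mm².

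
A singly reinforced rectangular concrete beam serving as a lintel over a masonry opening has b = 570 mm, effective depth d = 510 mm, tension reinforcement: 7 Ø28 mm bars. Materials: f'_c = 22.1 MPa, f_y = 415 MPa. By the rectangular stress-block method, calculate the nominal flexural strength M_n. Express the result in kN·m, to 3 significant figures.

A_s = 7 × 616 = 4312 mm².
T = A_s f_y = 4312 × 415 = 1789480 N = 1789.48 kN.
From C = T: a = T/(0.85 f'_c b) = 1789480/(0.85 × 22.1 × 570) = 167.12 mm.
M_n = T(d − a/2) = 1789.48 kN × (510 − 83.56) mm = 763.11 kN·m.

M_n ≈ 763 kN·m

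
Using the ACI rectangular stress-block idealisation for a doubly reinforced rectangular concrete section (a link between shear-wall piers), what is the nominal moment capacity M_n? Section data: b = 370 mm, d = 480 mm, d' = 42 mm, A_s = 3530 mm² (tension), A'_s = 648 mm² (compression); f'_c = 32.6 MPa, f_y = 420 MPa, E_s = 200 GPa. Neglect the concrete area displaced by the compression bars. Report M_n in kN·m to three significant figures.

Assume both tension and compression steel yield.
Net tension couple steel: A_s − A'_s = 2882 mm².
a = (A_s − A'_s) f_y / (0.85 f'_c b) = 1210440/(0.85 × 32.6 × 370) = 118.06 mm.
c = a/β₁ = 118.06/0.817 = 144.50 mm; ε'_s = 0.003(c − d')/c = 0.0021 ≥ f_y/E_s = 0.0021, so compression steel does yield.
M_n = (A_s − A'_s) f_y (d − a/2) + A'_s f_y (d − d') = [1210440 × (480 − 59.03) + 272160 × (480 − 42)] × 10⁻⁶ = 509.56 + 119.21 = 628.77 kN·m.

M_n ≈ 629 kN·m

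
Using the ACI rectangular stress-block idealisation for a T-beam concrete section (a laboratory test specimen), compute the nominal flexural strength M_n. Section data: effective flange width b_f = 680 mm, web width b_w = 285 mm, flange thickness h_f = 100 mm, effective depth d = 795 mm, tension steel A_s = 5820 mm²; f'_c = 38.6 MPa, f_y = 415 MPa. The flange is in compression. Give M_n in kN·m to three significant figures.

Tension: T = A_s f_y = 5820 × 415 = 2415300 N.
Try a within the flange: a = T/(0.85 f'_c b_f) = 2415300/(0.85 × 38.6 × 680) = 108.26 mm.
a = 108.26 > h_f = 100 mm: the block extends into the web. Split into flange-overhang and web parts.
C_f = 0.85 f'_c (b_f − b_w) h_f = 0.85 × 38.6 × (680 − 285) × 100 = 1295995 N.
Remaining web compression depth: a_w = (T − C_f)/(0.85 f'_c b_w) = (2415300 − 1295995)/(0.85 × 38.6 × 285) = 119.70 mm.
M_n = C_f(d − h_f/2) + (T − C_f)(d − a_w/2) = 1295995 × (795 − 50) + 1119305 × (795 − 59.85) = 965.52 + 822.86 = 1788.38 × 10⁶ N·mm.
M_n = 1788.38 kN·m.

M_n ≈ 1790 kN·m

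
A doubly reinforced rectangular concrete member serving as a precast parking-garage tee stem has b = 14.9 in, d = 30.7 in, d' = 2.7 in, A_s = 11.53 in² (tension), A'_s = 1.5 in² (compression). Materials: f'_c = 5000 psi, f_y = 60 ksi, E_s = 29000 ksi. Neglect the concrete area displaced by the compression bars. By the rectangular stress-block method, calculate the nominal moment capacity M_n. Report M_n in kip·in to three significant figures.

M_n ≈ 18100 kip·in

Assume both steels yield.
a = (A_s − A'_s) f_y/(0.85 f'_c b) = (11.53 − 1.5) × 60/(0.85 × 5 × 14.9) = 9.503 in.
c = a/β₁ = 9.503/0.8 = 11.879 in; ε'_s = 0.003(c − d')/c = 0.0023 ≥ ε_y = 0.0021, so the compression steel yields.
M_n = (A_s − A'_s) f_y (d − a/2) + A'_s f_y (d − d') = 601.8 × (30.7 − 4.7515) + 90 × (30.7 − 2.7) = 15615.8 + 2520.0 = 18135.8 kip·in.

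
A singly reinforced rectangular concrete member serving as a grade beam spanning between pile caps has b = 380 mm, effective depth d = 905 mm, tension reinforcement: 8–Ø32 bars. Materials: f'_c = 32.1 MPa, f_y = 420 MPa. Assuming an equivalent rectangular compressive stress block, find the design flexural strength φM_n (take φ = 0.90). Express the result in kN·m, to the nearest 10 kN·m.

A_s = 8 × 804 = 6432 mm².
T = A_s f_y = 6432 × 420 = 2701440 N = 2701.44 kN.
From C = T: a = T/(0.85 f'_c b) = 2701440/(0.85 × 32.1 × 380) = 260.55 mm.
M_n = T(d − a/2) = 2701.44 kN × (905 − 130.275) mm = 2092.87 kN·m.
φM_n = 0.90 × 2092.87 = 1883.58 kN·m.

φM_n ≈ 1880 kN·m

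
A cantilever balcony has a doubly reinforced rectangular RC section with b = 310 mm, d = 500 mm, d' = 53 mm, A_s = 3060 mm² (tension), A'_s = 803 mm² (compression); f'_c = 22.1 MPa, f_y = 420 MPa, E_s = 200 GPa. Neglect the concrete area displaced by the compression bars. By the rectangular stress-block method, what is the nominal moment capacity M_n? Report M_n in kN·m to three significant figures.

Assume both tension and compression steel yield.
Net tension couple steel: A_s − A'_s = 2257 mm².
a = (A_s − A'_s) f_y / (0.85 f'_c b) = 947940/(0.85 × 22.1 × 310) = 162.78 mm.
c = a/β₁ = 162.78/0.85 = 191.51 mm; ε'_s = 0.003(c − d')/c = 0.0022 ≥ f_y/E_s = 0.0021, so compression steel does yield.
M_n = (A_s − A'_s) f_y (d − a/2) + A'_s f_y (d − d') = [947940 × (500 − 81.39) + 337260 × (500 − 53)] × 10⁻⁶ = 396.82 + 150.76 = 547.58 kN·m.

M_n ≈ 548 kN·m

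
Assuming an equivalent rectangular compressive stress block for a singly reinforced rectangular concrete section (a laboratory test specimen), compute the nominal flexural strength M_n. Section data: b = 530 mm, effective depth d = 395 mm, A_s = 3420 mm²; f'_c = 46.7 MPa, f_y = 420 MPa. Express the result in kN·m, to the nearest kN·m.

T = A_s f_y = 3420 × 420 = 1436400 N = 1436.4 kN.
From C = T: a = T/(0.85 f'_c b) = 1436400/(0.85 × 46.7 × 530) = 68.28 mm.
M_n = T(d − a/2) = 1436.4 kN × (395 − 34.14) mm = 518.34 kN·m.

M_n ≈ 518 kN·m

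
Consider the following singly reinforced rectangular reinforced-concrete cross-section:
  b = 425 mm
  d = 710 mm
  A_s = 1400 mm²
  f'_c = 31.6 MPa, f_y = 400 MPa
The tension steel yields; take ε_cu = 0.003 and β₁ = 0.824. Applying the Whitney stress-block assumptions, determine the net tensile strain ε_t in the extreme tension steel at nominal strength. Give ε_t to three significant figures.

ε_t ≈ 0.0328

a = A_s f_y/(0.85 f'_c b) = 49.06 mm.
β₁ = 0.824, so c = a/β₁ = 49.06/0.824 = 59.54 mm.
From the linear strain diagram with ε_cu = 0.003: ε_t = 0.003 (d − c)/c = 0.003 × (710 − 59.54)/59.54 = 0.0328.
Since ε_t ≥ 0.005, the section is tension-controlled.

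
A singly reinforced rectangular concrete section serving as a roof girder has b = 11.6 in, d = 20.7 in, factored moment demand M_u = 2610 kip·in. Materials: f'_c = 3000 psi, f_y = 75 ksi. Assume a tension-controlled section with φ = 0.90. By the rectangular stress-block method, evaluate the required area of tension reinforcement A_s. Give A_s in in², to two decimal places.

A_s ≈ 2.15 in²

M_n = M_u/φ = 2610/0.90 = 2900 kip·in.
From M_n = 0.85 f'_c a b (d − a/2):
a = d − √(d² − 2M_n/(0.85 f'_c b)) = 20.7 − √(20.7² − 2 × 2900/(0.85 × 3 × 11.6)) = 5.455 in.
A_s = 0.85 f'_c a b / f_y = 0.85 × 3 × 5.455 × 11.6 / 75 = 2.151 in².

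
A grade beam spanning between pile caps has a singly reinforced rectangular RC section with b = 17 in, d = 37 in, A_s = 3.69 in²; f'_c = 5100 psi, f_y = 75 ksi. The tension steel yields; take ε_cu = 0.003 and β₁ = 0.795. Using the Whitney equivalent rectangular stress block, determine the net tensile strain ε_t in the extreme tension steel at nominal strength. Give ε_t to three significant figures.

a = A_s f_y/(0.85 f'_c b) = 3.755 in.
β₁ = 0.795, so c = a/β₁ = 3.755/0.795 = 4.723 in.
From the linear strain diagram with ε_cu = 0.003: ε_t = 0.003 (d − c)/c = 0.003 × (37 − 4.723)/4.723 = 0.0205.
Since ε_t ≥ 0.005, the section is tension-controlled.

ε_t ≈ 0.0205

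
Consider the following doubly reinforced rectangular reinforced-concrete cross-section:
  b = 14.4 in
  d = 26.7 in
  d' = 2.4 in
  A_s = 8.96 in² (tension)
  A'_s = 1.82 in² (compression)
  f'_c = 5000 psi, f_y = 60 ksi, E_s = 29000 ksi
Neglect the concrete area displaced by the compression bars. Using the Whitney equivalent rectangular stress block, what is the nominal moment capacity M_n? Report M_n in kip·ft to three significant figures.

M_n ≈ 1050 kip·ft

Assume both steels yield.
a = (A_s − A'_s) f_y/(0.85 f'_c b) = (8.96 − 1.82) × 60/(0.85 × 5 × 14.4) = 7.000 in.
c = a/β₁ = 7.000/0.8 = 8.750 in; ε'_s = 0.003(c − d')/c = 0.0022 ≥ ε_y = 0.0021, so the compression steel yields.
M_n = (A_s − A'_s) f_y (d − a/2) + A'_s f_y (d − d') = 428.4 × (26.7 − 3.5) + 109.2 × (26.7 − 2.4) = 9938.9 + 2653.6 = 12592.5 kip·in = 12592.5/12 = 1049.38 kip·ft.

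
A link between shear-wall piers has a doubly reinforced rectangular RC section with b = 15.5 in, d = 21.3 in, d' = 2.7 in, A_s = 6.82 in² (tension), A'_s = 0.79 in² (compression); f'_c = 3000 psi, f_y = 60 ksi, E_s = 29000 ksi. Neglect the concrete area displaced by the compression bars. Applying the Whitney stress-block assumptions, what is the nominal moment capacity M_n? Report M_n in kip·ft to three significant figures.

Assume both steels yield.
a = (A_s − A'_s) f_y/(0.85 f'_c b) = (6.82 − 0.79) × 60/(0.85 × 3 × 15.5) = 9.154 in.
c = a/β₁ = 9.154/0.85 = 10.769 in; ε'_s = 0.003(c − d')/c = 0.0022 ≥ ε_y = 0.0021, so the compression steel yields.
M_n = (A_s − A'_s) f_y (d − a/2) + A'_s f_y (d − d') = 361.8 × (21.3 − 4.577) + 47.4 × (21.3 − 2.7) = 6050.4 + 881.6 = 6932.0 kip·in = 6932.0/12 = 577.67 kip·ft.

M_n ≈ 578 kip·ft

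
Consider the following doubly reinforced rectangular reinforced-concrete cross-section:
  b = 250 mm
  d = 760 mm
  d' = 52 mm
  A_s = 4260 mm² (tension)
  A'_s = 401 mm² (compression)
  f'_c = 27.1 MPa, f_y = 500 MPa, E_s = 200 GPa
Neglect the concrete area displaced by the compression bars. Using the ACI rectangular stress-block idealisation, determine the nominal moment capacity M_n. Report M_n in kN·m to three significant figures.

Assume both tension and compression steel yield.
Net tension couple steel: A_s − A'_s = 3859 mm².
a = (A_s − A'_s) f_y / (0.85 f'_c b) = 1929500/(0.85 × 27.1 × 250) = 335.06 mm.
c = a/β₁ = 335.06/0.85 = 394.19 mm; ε'_s = 0.003(c − d')/c = 0.0026 ≥ f_y/E_s = 0.0025, so compression steel does yield.
M_n = (A_s − A'_s) f_y (d − a/2) + A'_s f_y (d − d') = [1929500 × (760 − 167.53) + 200500 × (760 − 52)] × 10⁻⁶ = 1143.17 + 141.95 = 1285.12 kN·m.

M_n ≈ 1290 kN·m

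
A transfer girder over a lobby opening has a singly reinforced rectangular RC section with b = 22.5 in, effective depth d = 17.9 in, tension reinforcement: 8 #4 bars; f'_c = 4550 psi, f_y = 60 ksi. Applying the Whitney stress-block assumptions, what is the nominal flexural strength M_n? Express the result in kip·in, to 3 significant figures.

A_s = 8 × 0.2 = 1.6 in².
T = A_s f_y = 1.6 × 60 = 96 kips.
a = T/(0.85 f'_c b) = 96/(0.85 × 4.55 × 22.5) = 1.103 in.
M_n = T(d − a/2) = 96 × (17.9 − 0.5515) = 1665.5 kip·in.

M_n ≈ 1670 kip·in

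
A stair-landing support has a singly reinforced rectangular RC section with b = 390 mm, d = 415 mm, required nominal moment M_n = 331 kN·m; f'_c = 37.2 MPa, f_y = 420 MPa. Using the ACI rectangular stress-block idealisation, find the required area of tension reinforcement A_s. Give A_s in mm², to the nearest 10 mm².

A_s ≈ 2080 mm²

With M_n = 0.85 f'_c a b (d − a/2), solve the quadratic for a:
a = d − √(d² − 2M_n/(0.85 f'_c b)) = 415 − √(415² − 2 × 331×10⁶/(0.85 × 37.2 × 390)) = 70.70 mm.
A_s = 0.85 f'_c a b / f_y = 0.85 × 37.2 × 70.70 × 390 / 420 = 2075.9 mm².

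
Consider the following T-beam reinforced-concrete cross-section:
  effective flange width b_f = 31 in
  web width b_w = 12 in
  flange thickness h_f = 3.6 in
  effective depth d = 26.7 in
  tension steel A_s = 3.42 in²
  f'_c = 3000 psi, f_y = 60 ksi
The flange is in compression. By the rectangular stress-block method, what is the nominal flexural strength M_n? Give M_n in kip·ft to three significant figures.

M_n ≈ 434 kip·ft

Tension: T = A_s f_y = 3.42 × 60 = 205.2 kips.
Try a within the flange: a = T/(0.85 f'_c b_f) = 205.2/(0.85 × 3 × 31) = 2.596 in.
Since a = 2.596 ≤ h_f = 3.6 in, the stress block lies entirely in the flange; analyse as a rectangular beam of width b_f.
M_n = T(d − a/2) = 205.2 × (26.7 − 1.298) = 5212.5 kip·in.
M_n = 5212.5/12 = 434.38 kip·ft.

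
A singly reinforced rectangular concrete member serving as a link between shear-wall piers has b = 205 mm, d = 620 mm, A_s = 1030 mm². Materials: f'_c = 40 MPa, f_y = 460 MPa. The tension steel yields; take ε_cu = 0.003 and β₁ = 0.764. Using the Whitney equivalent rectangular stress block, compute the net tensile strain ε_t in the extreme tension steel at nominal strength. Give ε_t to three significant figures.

ε_t ≈ 0.0179

a = A_s f_y/(0.85 f'_c b) = 67.98 mm.
β₁ = 0.764, so c = a/β₁ = 67.98/0.764 = 88.98 mm.
From the linear strain diagram with ε_cu = 0.003: ε_t = 0.003 (d − c)/c = 0.003 × (620 − 88.98)/88.98 = 0.0179.
Since ε_t ≥ 0.005, the section is tension-controlled.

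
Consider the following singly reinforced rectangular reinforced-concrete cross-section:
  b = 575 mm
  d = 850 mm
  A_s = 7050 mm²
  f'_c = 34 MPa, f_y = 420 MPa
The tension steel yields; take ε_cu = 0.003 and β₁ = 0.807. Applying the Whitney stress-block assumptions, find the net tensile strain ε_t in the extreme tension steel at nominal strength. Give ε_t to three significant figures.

a = A_s f_y/(0.85 f'_c b) = 178.19 mm.
β₁ = 0.807, so c = a/β₁ = 178.19/0.807 = 220.81 mm.
From the linear strain diagram with ε_cu = 0.003: ε_t = 0.003 (d − c)/c = 0.003 × (850 − 220.81)/220.81 = 0.00855.
Since ε_t ≥ 0.005, the section is tension-controlled.

ε_t ≈ 0.00855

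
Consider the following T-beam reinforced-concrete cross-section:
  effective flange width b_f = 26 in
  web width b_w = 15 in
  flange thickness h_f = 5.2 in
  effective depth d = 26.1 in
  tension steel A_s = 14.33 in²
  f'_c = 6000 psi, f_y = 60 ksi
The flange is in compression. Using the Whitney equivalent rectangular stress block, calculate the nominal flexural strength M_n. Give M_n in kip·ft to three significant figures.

Tension: T = A_s f_y = 14.33 × 60 = 859.8 kips.
Try a within the flange: a = T/(0.85 f'_c b_f) = 859.8/(0.85 × 6 × 26) = 6.484 in.
a = 6.484 > h_f = 5.2 in: the block extends into the web. Split into flange-overhang and web parts.
C_f = 0.85 f'_c (b_f − b_w) h_f = 0.85 × 6 × (26 − 15) × 5.2 = 291.7 kips.
Remaining web compression depth: a_w = (T − C_f)/(0.85 f'_c b_w) = (859.8 − 291.7)/(0.85 × 6 × 15) = 7.426 in.
M_n = C_f(d − h_f/2) + (T − C_f)(d − a_w/2) = 291.7 × (26.1 − 2.6) + 568.1 × (26.1 − 3.713) = 6855.0 + 12718.1 = 19573.1 kip·in.
M_n = 19573.1/12 = 1631.09 kip·ft.

M_n ≈ 1630 kip·ft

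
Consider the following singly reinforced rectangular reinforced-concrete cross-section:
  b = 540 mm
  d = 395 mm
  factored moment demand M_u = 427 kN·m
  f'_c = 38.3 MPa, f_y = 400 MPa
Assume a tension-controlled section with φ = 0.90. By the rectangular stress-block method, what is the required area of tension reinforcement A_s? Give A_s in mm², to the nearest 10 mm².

A_s ≈ 3320 mm²

M_n = M_u/φ = 427/0.90 = 474.444 kN·m.
With M_n = 0.85 f'_c a b (d − a/2), solve the quadratic for a:
a = d − √(d² − 2M_n/(0.85 f'_c b)) = 395 − √(395² − 2 × 474.444×10⁶/(0.85 × 38.3 × 540)) = 75.55 mm.
A_s = 0.85 f'_c a b / f_y = 0.85 × 38.3 × 75.55 × 540 / 400 = 3320.4 mm².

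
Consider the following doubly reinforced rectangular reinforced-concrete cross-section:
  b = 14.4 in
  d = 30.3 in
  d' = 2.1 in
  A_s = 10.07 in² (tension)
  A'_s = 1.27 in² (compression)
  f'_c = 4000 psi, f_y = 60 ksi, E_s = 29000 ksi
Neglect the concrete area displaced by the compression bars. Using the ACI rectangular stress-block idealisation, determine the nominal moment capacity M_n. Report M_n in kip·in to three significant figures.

Assume both steels yield.
a = (A_s − A'_s) f_y/(0.85 f'_c b) = (10.07 − 1.27) × 60/(0.85 × 4 × 14.4) = 10.784 in.
c = a/β₁ = 10.784/0.85 = 12.687 in; ε'_s = 0.003(c − d')/c = 0.0025 ≥ ε_y = 0.0021, so the compression steel yields.
M_n = (A_s − A'_s) f_y (d − a/2) + A'_s f_y (d − d') = 528 × (30.3 − 5.392) + 76.2 × (30.3 − 2.1) = 13151.4 + 2148.8 = 15300.2 kip·in.

M_n ≈ 15300 kip·in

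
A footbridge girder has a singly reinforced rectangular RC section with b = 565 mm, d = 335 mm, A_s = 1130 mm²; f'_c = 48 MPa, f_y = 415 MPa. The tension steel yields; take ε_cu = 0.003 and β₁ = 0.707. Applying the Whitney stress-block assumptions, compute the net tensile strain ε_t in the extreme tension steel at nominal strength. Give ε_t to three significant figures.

ε_t ≈ 0.0319

a = A_s f_y/(0.85 f'_c b) = 20.34 mm.
β₁ = 0.707, so c = a/β₁ = 20.34/0.707 = 28.77 mm.
From the linear strain diagram with ε_cu = 0.003: ε_t = 0.003 (d − c)/c = 0.003 × (335 − 28.77)/28.77 = 0.0319.
Since ε_t ≥ 0.005, the section is tension-controlled.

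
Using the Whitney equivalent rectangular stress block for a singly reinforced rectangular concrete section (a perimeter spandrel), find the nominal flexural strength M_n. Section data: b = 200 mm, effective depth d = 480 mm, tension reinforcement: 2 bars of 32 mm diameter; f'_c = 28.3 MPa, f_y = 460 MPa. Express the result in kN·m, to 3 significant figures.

M_n ≈ 298 kN·m

A_s = 2 × 804 = 1608 mm².
T = A_s f_y = 1608 × 460 = 739680 N = 739.68 kN.
From C = T: a = T/(0.85 f'_c b) = 739680/(0.85 × 28.3 × 200) = 153.75 mm.
M_n = T(d − a/2) = 739.68 kN × (480 − 76.875) mm = 298.18 kN·m.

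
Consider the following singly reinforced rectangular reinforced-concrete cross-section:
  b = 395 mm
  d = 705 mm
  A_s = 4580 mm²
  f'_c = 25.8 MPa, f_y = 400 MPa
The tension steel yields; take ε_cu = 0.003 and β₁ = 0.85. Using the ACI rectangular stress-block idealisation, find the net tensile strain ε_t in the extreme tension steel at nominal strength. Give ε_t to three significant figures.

a = A_s f_y/(0.85 f'_c b) = 211.49 mm.
β₁ = 0.85, so c = a/β₁ = 211.49/0.85 = 248.81 mm.
From the linear strain diagram with ε_cu = 0.003: ε_t = 0.003 (d − c)/c = 0.003 × (705 − 248.81)/248.81 = 0.00550.
Since ε_t ≥ 0.005, the section is tension-controlled.

ε_t ≈ 0.00550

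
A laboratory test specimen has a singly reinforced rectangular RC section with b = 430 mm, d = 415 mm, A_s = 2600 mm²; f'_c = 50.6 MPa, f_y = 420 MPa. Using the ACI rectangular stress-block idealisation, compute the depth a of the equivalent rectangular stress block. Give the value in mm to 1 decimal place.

T = A_s f_y = 2600 × 420 = 1092000 N = 1092 kN.
Setting C = 0.85 f'_c a b equal to T: a = 1092000/(0.85 × 50.6 × 430) = 59.0 mm.

a ≈ 59.0 mm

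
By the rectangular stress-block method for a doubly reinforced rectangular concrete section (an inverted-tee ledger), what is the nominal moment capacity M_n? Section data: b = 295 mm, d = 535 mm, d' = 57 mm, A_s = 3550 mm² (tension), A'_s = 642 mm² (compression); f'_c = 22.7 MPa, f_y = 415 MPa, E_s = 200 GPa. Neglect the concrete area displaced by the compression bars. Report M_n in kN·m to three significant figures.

Assume both tension and compression steel yield.
Net tension couple steel: A_s − A'_s = 2908 mm².
a = (A_s − A'_s) f_y / (0.85 f'_c b) = 1206820/(0.85 × 22.7 × 295) = 212.02 mm.
c = a/β₁ = 212.02/0.85 = 249.44 mm; ε'_s = 0.003(c − d')/c = 0.0023 ≥ f_y/E_s = 0.0021, so compression steel does yield.
M_n = (A_s − A'_s) f_y (d − a/2) + A'_s f_y (d − d') = [1206820 × (535 − 106.01) + 266430 × (535 − 57)] × 10⁻⁶ = 517.71 + 127.35 = 645.06 kN·m.

M_n ≈ 645 kN·m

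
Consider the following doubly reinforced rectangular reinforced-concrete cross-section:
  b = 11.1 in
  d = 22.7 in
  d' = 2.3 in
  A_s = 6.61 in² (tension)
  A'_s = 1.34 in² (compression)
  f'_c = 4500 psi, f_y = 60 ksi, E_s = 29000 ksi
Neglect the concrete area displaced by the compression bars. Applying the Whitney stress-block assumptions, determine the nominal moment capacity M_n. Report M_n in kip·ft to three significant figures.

M_n ≈ 637 kip·ft

Assume both steels yield.
a = (A_s − A'_s) f_y/(0.85 f'_c b) = (6.61 − 1.34) × 60/(0.85 × 4.5 × 11.1) = 7.447 in.
c = a/β₁ = 7.447/0.825 = 9.027 in; ε'_s = 0.003(c − d')/c = 0.0022 ≥ ε_y = 0.0021, so the compression steel yields.
M_n = (A_s − A'_s) f_y (d − a/2) + A'_s f_y (d − d') = 316.2 × (22.7 − 3.7235) + 80.4 × (22.7 − 2.3) = 6000.4 + 1640.2 = 7640.6 kip·in = 7640.6/12 = 636.72 kip·ft.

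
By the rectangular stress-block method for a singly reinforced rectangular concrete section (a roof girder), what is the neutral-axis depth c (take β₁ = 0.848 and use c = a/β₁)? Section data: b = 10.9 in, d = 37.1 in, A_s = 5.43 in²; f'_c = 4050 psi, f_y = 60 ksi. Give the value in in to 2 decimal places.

T = A_s f_y = 5.43 × 60 = 325.8 kips.
a = T/(0.85 f'_c b) = 325.8/(0.85 × 4.05 × 10.9) = 8.6826 in.
With β₁ = 0.848, c = a/β₁ = 8.6826/0.848 = 10.24 in.

c ≈ 10.24 in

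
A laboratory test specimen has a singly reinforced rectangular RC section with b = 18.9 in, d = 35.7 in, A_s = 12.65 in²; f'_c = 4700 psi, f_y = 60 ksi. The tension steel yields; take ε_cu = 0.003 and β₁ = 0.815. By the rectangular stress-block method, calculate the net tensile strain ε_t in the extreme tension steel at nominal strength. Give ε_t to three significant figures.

ε_t ≈ 0.00568

a = A_s f_y/(0.85 f'_c b) = 10.052 in.
β₁ = 0.815, so c = a/β₁ = 10.052/0.815 = 12.334 in.
From the linear strain diagram with ε_cu = 0.003: ε_t = 0.003 (d − c)/c = 0.003 × (35.7 − 12.334)/12.334 = 0.00568.
Since ε_t ≥ 0.005, the section is tension-controlled.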